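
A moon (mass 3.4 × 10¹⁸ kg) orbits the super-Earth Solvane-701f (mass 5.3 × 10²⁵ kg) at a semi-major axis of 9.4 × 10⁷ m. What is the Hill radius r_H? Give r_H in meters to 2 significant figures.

2.6 × 10⁵ m

r_H ≈ a (m/3M)^(1/3)
    = (9.4 × 10⁷) × (3.4 × 10¹⁸ / (3 × 5.3 × 10²⁵))^(1/3)
    = 2.6 × 10⁵ m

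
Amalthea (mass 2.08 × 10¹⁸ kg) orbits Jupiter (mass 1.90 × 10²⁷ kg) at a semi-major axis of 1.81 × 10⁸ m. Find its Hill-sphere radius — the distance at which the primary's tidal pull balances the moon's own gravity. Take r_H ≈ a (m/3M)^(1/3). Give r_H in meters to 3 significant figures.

1.29 × 10⁵ m

r_H ≈ a (m/3M)^(1/3)
    = (1.81 × 10⁸) × (2.08 × 10¹⁸ / (3 × 1.90 × 10²⁷))^(1/3)
    = 1.29 × 10⁵ m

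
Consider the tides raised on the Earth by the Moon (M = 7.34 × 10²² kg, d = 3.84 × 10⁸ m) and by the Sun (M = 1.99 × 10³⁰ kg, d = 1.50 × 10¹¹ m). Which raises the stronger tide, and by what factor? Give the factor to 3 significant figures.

The Moon, by a factor of ≈ 2.20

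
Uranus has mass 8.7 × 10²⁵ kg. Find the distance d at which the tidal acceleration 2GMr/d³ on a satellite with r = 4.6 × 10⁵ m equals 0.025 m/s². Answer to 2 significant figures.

6.0 × 10⁷ m

2GMr/d³ = a_tidal  ⇒  d = (2GMr / a_tidal)^(1/3)
d = (2 × 6.674×10⁻¹¹ × (8.7 × 10²⁵) × (4.6 × 10⁵) / (0.025))^(1/3)
  = 6.0 × 10⁷ m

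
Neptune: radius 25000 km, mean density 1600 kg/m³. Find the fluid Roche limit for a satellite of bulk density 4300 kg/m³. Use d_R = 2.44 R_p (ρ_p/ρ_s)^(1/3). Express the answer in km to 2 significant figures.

d_R = 2.44 × 25000 km × (1600/4300)^(1/3)
    = 44000 km

44000 km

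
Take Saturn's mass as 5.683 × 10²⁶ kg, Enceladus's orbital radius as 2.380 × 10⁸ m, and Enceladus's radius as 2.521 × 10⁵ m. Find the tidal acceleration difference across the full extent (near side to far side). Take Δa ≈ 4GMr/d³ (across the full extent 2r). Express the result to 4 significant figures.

Δa = 4GMr/d³
   = 4 × (6.674 × 10⁻¹¹) × (5.683 × 10²⁶) × (2.521 × 10⁵) / (2.380 × 10⁸)³
   = 2.837 × 10⁻³ m/s²

2.837 × 10⁻³ m/s²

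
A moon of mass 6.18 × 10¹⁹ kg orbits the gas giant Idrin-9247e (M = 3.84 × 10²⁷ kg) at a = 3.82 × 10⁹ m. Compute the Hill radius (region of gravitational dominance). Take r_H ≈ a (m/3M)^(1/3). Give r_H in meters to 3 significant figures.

r_H ≈ a (m/3M)^(1/3)
    = (3.82 × 10⁹) × (6.18 × 10¹⁹ / (3 × 3.84 × 10²⁷))^(1/3)
    = 6.69 × 10⁶ m

6.69 × 10⁶ m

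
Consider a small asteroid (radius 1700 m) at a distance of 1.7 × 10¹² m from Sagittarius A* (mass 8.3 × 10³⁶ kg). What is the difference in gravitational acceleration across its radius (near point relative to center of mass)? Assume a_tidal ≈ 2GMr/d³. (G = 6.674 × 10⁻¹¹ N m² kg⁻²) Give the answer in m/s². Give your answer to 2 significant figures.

3.8 × 10⁻⁷ m/s²

The tidal stretch is the gradient of GM/d² times the body's extent r, hence the 1/d³ dependence.
a_tidal = 2GMr/d³
        = 2 × (6.674 × 10⁻¹¹) × (8.3 × 10³⁶) × (1700) / (1.7 × 10¹²)³
        = 3.8 × 10⁻⁷ m/s²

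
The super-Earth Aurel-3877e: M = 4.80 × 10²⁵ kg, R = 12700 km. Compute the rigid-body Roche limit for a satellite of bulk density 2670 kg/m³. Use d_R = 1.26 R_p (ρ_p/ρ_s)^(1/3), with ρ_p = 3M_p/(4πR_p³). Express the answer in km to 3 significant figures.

ρ_p = 3M_p/(4πR_p³) = 3 × (4.80 × 10²⁵) / (4π × (1.27 × 10⁷ m)³) = 5590 kg/m³
d_R = 1.26 × 12700 km × (5590/2670)^(1/3)
    = 20500 km

20500 km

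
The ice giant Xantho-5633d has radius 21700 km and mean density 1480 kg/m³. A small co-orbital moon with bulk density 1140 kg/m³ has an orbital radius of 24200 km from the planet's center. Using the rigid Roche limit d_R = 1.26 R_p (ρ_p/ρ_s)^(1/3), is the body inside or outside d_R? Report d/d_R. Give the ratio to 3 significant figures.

d_R = 1.26 × (21700 km) × (1480/1140)^(1/3) = 29830 km
d/d_R = (24200) / (29830) = 0.811
Since d/d_R < 1, the body is inside the Roche limit.

inside; d/d_R ≈ 0.811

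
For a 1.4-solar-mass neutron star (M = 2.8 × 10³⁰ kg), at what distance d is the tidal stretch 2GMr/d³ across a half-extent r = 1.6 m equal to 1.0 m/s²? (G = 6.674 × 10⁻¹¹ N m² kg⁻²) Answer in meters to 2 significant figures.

8.4 × 10⁶ m

2GMr/d³ = a_tidal  ⇒  d = (2GMr / a_tidal)^(1/3)
d = (2 × 6.674×10⁻¹¹ × (2.8 × 10³⁰) × (1.6) / (1.0))^(1/3)
  = 8.4 × 10⁶ m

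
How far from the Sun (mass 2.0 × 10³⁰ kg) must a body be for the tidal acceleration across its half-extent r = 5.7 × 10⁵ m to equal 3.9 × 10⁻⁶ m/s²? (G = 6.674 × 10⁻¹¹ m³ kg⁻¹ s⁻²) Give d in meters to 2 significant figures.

2GMr/d³ = a_tidal  ⇒  d = (2GMr / a_tidal)^(1/3)
d = (2 × 6.674×10⁻¹¹ × (2.0 × 10³⁰) × (5.7 × 10⁵) / (3.9 × 10⁻⁶))^(1/3)
  = 3.4 × 10¹⁰ m

3.4 × 10¹⁰ m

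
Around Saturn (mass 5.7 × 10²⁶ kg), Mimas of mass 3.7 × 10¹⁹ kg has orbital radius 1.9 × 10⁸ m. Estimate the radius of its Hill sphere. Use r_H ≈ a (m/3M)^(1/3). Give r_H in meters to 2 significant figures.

r_H ≈ a (m/3M)^(1/3)
    = (1.9 × 10⁸) × (3.7 × 10¹⁹ / (3 × 5.7 × 10²⁶))^(1/3)
    = 5.3 × 10⁵ m

5.3 × 10⁵ m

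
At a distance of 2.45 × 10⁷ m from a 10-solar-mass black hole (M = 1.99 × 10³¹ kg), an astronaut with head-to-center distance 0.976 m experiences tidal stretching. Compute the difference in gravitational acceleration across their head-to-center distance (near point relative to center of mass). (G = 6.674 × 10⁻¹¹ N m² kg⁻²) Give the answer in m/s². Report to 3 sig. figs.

Δa = 2GMr/d³
   = 2 × (6.674 × 10⁻¹¹) × (1.99 × 10³¹) × (0.976) / (2.45 × 10⁷)³
   = 1.76 × 10⁻¹ m/s²

1.76 × 10⁻¹ m/s²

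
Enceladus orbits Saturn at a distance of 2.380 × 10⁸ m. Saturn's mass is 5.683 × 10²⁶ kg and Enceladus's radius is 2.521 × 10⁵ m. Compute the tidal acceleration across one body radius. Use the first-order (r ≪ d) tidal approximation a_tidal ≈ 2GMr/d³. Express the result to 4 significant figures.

Since r ≪ d, expand the inverse-square field across one radius to get the leading 2GMr/d³ term.
Δa = 2GMr/d³
   = 2 × (6.674 × 10⁻¹¹) × (5.683 × 10²⁶) × (2.521 × 10⁵) / (2.380 × 10⁸)³
   = 1.419 × 10⁻³ m/s²

1.419 × 10⁻³ m/s²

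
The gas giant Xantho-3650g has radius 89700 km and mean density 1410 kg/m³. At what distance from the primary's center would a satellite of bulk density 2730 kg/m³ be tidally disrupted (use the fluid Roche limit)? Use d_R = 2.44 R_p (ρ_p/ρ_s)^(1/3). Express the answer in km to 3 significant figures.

1.76 × 10⁵ km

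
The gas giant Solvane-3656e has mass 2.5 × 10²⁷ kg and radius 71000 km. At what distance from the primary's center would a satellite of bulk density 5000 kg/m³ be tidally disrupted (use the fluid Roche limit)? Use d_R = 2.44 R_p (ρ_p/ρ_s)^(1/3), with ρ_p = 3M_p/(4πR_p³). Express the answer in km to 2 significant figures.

1.2 × 10⁵ km

ρ_p = 3M_p/(4πR_p³) = 3 × (2.5 × 10²⁷) / (4π × (7.1 × 10⁷ m)³) = 1700 kg/m³
d_R = 2.44 × 71000 km × (1700/5000)^(1/3)
    = 1.2 × 10⁵ km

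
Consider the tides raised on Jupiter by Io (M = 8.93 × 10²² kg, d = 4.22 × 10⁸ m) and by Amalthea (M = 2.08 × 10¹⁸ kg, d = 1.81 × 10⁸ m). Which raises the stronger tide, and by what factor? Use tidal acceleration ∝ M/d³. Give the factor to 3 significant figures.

Compare M/d³ for the two perturbers:
Io: (8.93 × 10²²) / (4.22 × 10⁸)³ = 1.188 × 10⁻³
Amalthea: (2.08 × 10¹⁸) / (1.81 × 10⁸)³ = 3.508 × 10⁻⁷
Ratio (larger/smaller) = 3390

Io, by a factor of ≈ 3390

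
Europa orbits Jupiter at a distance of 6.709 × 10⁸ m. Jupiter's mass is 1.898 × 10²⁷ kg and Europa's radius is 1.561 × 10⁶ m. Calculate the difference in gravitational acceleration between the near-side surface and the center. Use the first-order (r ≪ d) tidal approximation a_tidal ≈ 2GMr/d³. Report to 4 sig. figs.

Δa = 2GMr/d³
   = 2 × (6.674 × 10⁻¹¹) × (1.898 × 10²⁷) × (1.561 × 10⁶) / (6.709 × 10⁸)³
   = 1.310 × 10⁻³ m/s²

1.310 × 10⁻³ m/s²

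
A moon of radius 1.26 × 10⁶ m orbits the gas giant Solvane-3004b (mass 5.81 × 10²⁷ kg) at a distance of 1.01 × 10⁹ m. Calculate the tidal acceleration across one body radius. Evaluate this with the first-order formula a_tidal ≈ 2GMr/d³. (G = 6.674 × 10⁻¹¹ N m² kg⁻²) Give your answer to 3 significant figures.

Δa = 2GMr/d³
   = 2 × (6.674 × 10⁻¹¹) × (5.81 × 10²⁷) × (1.26 × 10⁶) / (1.01 × 10⁹)³
   = 9.48 × 10⁻⁴ m/s²

9.48 × 10⁻⁴ m/s²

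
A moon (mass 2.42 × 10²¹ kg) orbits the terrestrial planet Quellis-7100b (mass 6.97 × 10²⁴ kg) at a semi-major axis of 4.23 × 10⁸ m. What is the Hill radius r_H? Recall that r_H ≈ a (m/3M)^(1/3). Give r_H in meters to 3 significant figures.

2.06 × 10⁷ m

r_H ≈ a (m/3M)^(1/3)
    = (4.23 × 10⁸) × (2.42 × 10²¹ / (3 × 6.97 × 10²⁴))^(1/3)
    = 2.06 × 10⁷ m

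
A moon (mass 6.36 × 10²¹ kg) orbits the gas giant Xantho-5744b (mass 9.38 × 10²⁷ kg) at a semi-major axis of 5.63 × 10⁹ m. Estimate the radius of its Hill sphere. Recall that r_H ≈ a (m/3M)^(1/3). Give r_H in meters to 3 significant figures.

3.43 × 10⁷ m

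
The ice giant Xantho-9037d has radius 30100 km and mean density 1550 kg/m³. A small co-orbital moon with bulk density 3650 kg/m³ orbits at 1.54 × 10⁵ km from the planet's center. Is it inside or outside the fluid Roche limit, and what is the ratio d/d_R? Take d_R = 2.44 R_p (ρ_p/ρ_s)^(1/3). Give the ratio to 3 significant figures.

d_R = 2.44 × (30100 km) × (1550/3650)^(1/3) = 55200 km
d/d_R = (1.54 × 10⁵) / (55200) = 2.79
Since d/d_R > 1, the body is outside the Roche limit.

outside; d/d_R ≈ 2.79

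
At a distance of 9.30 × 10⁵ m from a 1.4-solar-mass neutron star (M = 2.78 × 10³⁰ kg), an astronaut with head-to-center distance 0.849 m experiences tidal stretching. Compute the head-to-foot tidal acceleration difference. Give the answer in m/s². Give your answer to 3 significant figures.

7.83 × 10² m/s²

Δg = 4GMr/d³
   = 4 × (6.674 × 10⁻¹¹) × (2.78 × 10³⁰) × (0.849) / (9.30 × 10⁵)³
   = 7.83 × 10² m/s²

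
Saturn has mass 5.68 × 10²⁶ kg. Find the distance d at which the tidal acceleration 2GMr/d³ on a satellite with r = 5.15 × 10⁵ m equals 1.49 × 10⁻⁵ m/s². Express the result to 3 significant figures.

1.38 × 10⁹ m

2GMr/d³ = a_tidal  ⇒  d = (2GMr / a_tidal)^(1/3)
d = (2 × 6.674×10⁻¹¹ × (5.68 × 10²⁶) × (5.15 × 10⁵) / (1.49 × 10⁻⁵))^(1/3)
  = 1.38 × 10⁹ m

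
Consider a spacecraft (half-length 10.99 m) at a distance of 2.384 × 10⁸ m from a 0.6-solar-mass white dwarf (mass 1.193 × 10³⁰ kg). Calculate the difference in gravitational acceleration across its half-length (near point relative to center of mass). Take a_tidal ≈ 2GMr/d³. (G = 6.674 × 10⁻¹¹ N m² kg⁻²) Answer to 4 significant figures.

1.292 × 10⁻⁴ m/s²

Δa = 2GMr/d³
   = 2 × (6.674 × 10⁻¹¹) × (1.193 × 10³⁰) × (10.99) / (2.384 × 10⁸)³
   = 1.292 × 10⁻⁴ m/s²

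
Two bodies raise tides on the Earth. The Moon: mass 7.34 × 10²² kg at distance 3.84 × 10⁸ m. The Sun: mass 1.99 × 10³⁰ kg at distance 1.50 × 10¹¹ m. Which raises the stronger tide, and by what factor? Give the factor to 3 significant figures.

The Moon, by a factor of ≈ 2.20

The tide-raising term goes as M/d³ (the gradient of a 1/d² field).
The Moon: (7.34 × 10²²) / (3.84 × 10⁸)³ = 1.296 × 10⁻³
The Sun: (1.99 × 10³⁰) / (1.50 × 10¹¹)³ = 5.896 × 10⁻⁴
Ratio (larger/smaller) = 2.20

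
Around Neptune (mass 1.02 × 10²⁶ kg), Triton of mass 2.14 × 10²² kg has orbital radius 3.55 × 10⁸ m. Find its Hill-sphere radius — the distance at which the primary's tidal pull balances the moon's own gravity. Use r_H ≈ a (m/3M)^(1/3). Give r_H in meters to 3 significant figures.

1.46 × 10⁷ m

r_H ≈ a (m/3M)^(1/3)
    = (3.55 × 10⁸) × (2.14 × 10²² / (3 × 1.02 × 10²⁶))^(1/3)
    = 1.46 × 10⁷ m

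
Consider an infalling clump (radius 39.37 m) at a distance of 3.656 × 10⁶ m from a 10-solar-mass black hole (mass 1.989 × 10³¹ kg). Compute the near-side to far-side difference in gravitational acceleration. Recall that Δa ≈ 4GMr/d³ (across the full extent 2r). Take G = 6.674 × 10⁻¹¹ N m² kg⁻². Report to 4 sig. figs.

4.278 × 10³ m/s²

Δa = 4GMr/d³
   = 4 × (6.674 × 10⁻¹¹) × (1.989 × 10³¹) × (39.37) / (3.656 × 10⁶)³
   = 4.278 × 10³ m/s²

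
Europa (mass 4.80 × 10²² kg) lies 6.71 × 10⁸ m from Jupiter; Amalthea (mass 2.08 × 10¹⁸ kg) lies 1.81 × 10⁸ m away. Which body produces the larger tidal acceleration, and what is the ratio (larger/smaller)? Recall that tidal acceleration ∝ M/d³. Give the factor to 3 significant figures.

The tide-raising term goes as M/d³ (the gradient of a 1/d² field).
Europa: (4.80 × 10²²) / (6.71 × 10⁸)³ = 1.589 × 10⁻⁴
Amalthea: (2.08 × 10¹⁸) / (1.81 × 10⁸)³ = 3.508 × 10⁻⁷
Ratio (larger/smaller) = 453

Europa, by a factor of ≈ 453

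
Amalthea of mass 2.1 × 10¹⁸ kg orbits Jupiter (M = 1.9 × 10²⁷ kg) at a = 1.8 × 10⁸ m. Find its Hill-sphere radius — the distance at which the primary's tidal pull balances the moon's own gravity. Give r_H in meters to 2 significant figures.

1.3 × 10⁵ m

r_H ≈ a (m/3M)^(1/3)
    = (1.8 × 10⁸) × (2.1 × 10¹⁸ / (3 × 1.9 × 10²⁷))^(1/3)
    = 1.3 × 10⁵ m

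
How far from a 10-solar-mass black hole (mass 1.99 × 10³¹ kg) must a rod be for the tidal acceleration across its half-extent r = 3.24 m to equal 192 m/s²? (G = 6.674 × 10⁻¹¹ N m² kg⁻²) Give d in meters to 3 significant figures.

2GMr/d³ = a_tidal  ⇒  d = (2GMr / a_tidal)^(1/3)
d = (2 × 6.674×10⁻¹¹ × (1.99 × 10³¹) × (3.24) / (192))^(1/3)
  = 3.55 × 10⁶ m

3.55 × 10⁶ m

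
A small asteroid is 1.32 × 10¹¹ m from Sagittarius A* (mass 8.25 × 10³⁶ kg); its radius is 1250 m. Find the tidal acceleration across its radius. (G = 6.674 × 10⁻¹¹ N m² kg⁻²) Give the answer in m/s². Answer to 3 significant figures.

5.98 × 10⁻⁴ m/s²

Δa = 2GMr/d³
   = 2 × (6.674 × 10⁻¹¹) × (8.25 × 10³⁶) × (1250) / (1.32 × 10¹¹)³
   = 5.98 × 10⁻⁴ m/s²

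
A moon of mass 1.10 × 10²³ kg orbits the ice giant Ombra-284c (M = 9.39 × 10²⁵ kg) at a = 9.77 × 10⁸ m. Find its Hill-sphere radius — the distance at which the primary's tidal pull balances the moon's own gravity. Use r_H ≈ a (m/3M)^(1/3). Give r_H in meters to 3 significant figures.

7.14 × 10⁷ m

r_H ≈ a (m/3M)^(1/3)
    = (9.77 × 10⁸) × (1.10 × 10²³ / (3 × 9.39 × 10²⁵))^(1/3)
    = 7.14 × 10⁷ m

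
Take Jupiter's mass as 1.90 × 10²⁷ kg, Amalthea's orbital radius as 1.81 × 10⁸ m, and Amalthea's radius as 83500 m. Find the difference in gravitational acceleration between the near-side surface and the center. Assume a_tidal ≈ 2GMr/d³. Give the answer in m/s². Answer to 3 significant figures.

3.57 × 10⁻³ m/s²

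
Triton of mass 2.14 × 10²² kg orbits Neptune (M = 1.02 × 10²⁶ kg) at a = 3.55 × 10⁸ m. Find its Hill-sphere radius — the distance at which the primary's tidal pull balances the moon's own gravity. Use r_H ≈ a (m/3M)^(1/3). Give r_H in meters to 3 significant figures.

r_H ≈ a (m/3M)^(1/3)
    = (3.55 × 10⁸) × (2.14 × 10²² / (3 × 1.02 × 10²⁶))^(1/3)
    = 1.46 × 10⁷ m

1.46 × 10⁷ m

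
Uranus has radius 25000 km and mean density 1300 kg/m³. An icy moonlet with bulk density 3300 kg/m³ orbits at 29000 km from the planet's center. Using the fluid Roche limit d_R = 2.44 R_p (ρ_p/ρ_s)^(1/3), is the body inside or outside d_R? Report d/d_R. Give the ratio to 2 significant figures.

inside; d/d_R ≈ 0.65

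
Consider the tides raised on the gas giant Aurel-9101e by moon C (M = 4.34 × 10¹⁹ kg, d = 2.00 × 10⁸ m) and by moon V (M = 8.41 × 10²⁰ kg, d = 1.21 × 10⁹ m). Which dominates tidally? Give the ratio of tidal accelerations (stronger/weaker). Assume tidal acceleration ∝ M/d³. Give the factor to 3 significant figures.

The tide-raising term goes as M/d³ (the gradient of a 1/d² field).
Moon C: (4.34 × 10¹⁹) / (2.00 × 10⁸)³ = 5.425 × 10⁻⁶
Moon V: (8.41 × 10²⁰) / (1.21 × 10⁹)³ = 4.747 × 10⁻⁷
Ratio (larger/smaller) = 11.4

Moon C, by a factor of ≈ 11.4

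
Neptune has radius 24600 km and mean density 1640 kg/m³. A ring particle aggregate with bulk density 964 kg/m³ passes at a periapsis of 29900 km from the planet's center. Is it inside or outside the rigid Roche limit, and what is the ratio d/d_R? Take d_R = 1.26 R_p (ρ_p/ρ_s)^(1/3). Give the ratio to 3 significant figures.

inside; d/d_R ≈ 0.808

d_R = 1.26 × (24600 km) × (1640/964)^(1/3) = 37000 km
d/d_R = (29900) / (37000) = 0.808
Since d/d_R < 1, the body is inside the Roche limit.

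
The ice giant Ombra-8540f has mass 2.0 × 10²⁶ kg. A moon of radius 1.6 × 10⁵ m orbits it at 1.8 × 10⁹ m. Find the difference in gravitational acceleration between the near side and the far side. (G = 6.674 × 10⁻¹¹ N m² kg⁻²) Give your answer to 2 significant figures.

1.5 × 10⁻⁶ m/s²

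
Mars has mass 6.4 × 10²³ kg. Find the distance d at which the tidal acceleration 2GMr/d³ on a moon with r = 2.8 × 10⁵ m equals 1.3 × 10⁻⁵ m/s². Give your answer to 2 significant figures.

2GMr/d³ = a_tidal  ⇒  d = (2GMr / a_tidal)^(1/3)
d = (2 × 6.674×10⁻¹¹ × (6.4 × 10²³) × (2.8 × 10⁵) / (1.3 × 10⁻⁵))^(1/3)
  = 1.2 × 10⁸ m

1.2 × 10⁸ m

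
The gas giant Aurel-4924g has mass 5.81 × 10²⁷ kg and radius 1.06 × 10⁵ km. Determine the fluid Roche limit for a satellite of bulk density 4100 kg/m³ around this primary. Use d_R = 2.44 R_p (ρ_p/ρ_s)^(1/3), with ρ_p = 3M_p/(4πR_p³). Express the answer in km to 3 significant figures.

ρ_p = 3M_p/(4πR_p³) = 3 × (5.81 × 10²⁷) / (4π × (1.06 × 10⁸ m)³) = 1160 kg/m³
d_R = 2.44 × 1.06 × 10⁵ km × (1160/4100)^(1/3)
    = 1.70 × 10⁵ km

1.70 × 10⁵ km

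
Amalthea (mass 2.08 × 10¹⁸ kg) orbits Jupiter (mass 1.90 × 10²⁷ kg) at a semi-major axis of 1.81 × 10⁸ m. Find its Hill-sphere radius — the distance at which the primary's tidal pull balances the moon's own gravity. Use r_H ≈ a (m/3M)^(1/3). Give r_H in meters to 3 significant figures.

1.29 × 10⁵ m

r_H ≈ a (m/3M)^(1/3)
    = (1.81 × 10⁸) × (2.08 × 10¹⁸ / (3 × 1.90 × 10²⁷))^(1/3)
    = 1.29 × 10⁵ m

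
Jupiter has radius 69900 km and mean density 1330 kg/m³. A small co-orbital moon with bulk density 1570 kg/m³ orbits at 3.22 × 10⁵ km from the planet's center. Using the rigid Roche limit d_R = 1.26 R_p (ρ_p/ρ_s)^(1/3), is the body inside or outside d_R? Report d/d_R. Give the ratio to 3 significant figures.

d_R = 1.26 × (69900 km) × (1330/1570)^(1/3) = 83340 km
d/d_R = (3.22 × 10⁵) / (83340) = 3.86
Since d/d_R > 1, the body is outside the Roche limit.

outside; d/d_R ≈ 3.86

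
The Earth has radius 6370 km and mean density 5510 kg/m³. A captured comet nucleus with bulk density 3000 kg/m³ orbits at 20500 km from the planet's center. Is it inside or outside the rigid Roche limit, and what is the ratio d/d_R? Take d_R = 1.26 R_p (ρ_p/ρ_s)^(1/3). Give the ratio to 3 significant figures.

d_R = 1.26 × (6370 km) × (5510/3000)^(1/3) = 9829 km
d/d_R = (20500) / (9829) = 2.09
Since d/d_R > 1, the body is outside the Roche limit.

outside; d/d_R ≈ 2.09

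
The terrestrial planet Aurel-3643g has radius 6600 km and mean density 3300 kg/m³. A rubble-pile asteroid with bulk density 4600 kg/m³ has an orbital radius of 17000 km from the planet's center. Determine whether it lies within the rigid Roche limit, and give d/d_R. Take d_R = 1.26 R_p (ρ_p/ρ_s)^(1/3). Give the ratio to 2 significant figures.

d_R = 1.26 × (6600 km) × (3300/4600)^(1/3) = 7444 km
d/d_R = (17000) / (7444) = 2.3
Since d/d_R > 1, the body is outside the Roche limit.

outside; d/d_R ≈ 2.3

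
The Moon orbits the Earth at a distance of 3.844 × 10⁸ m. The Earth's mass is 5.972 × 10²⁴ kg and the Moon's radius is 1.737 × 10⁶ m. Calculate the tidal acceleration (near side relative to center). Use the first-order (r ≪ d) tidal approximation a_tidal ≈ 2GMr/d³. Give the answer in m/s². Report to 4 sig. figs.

2.438 × 10⁻⁵ m/s²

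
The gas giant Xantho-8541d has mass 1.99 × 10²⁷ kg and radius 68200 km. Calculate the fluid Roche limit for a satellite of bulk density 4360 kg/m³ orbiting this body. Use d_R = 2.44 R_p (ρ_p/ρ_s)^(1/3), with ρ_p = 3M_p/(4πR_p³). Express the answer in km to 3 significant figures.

1.17 × 10⁵ km

ρ_p = 3M_p/(4πR_p³) = 3 × (1.99 × 10²⁷) / (4π × (6.82 × 10⁷ m)³) = 1500 kg/m³
d_R = 2.44 × 68200 km × (1500/4360)^(1/3)
    = 1.17 × 10⁵ km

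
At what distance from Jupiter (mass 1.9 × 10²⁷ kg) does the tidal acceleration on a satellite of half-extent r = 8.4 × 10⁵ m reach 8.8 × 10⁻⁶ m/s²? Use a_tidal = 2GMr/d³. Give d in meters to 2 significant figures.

2GMr/d³ = a_tidal  ⇒  d = (2GMr / a_tidal)^(1/3)
d = (2 × 6.674×10⁻¹¹ × (1.9 × 10²⁷) × (8.4 × 10⁵) / (8.8 × 10⁻⁶))^(1/3)
  = 2.9 × 10⁹ m

2.9 × 10⁹ m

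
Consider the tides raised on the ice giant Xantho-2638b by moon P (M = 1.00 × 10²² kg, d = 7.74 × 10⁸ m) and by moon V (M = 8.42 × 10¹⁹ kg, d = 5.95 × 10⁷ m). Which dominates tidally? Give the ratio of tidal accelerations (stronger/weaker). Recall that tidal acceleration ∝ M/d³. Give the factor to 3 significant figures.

Moon V, by a factor of ≈ 18.5

Tidal stretch scales as M/d³; compute that for each body.
Moon P: (1.00 × 10²²) / (7.74 × 10⁸)³ = 2.157 × 10⁻⁵
Moon V: (8.42 × 10¹⁹) / (5.95 × 10⁷)³ = 3.997 × 10⁻⁴
Ratio (larger/smaller) = 18.5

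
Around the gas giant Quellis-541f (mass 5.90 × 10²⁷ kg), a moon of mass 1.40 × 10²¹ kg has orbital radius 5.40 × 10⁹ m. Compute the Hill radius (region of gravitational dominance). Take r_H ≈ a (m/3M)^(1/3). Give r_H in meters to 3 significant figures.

2.32 × 10⁷ m

r_H ≈ a (m/3M)^(1/3)
    = (5.40 × 10⁹) × (1.40 × 10²¹ / (3 × 5.90 × 10²⁷))^(1/3)
    = 2.32 × 10⁷ m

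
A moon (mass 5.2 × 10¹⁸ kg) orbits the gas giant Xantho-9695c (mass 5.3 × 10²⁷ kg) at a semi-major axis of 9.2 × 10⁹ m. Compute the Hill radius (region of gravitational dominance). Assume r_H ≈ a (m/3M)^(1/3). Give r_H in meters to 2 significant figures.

6.3 × 10⁶ m

r_H ≈ a (m/3M)^(1/3)
    = (9.2 × 10⁹) × (5.2 × 10¹⁸ / (3 × 5.3 × 10²⁷))^(1/3)
    = 6.3 × 10⁶ m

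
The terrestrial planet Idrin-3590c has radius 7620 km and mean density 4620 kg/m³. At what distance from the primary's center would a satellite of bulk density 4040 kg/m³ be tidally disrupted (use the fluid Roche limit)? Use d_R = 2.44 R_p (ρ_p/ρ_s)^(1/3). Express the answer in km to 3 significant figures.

d_R = 2.44 × 7620 km × (4620/4040)^(1/3)
    = 19400 km

19400 km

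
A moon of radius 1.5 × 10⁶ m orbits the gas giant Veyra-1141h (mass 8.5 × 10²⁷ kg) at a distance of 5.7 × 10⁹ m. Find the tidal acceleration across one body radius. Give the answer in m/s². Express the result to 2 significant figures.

9.2 × 10⁻⁶ m/s²

a_tidal = 2GMr/d³
        = 2 × (6.674 × 10⁻¹¹) × (8.5 × 10²⁷) × (1.5 × 10⁶) / (5.7 × 10⁹)³
        = 9.2 × 10⁻⁶ m/s²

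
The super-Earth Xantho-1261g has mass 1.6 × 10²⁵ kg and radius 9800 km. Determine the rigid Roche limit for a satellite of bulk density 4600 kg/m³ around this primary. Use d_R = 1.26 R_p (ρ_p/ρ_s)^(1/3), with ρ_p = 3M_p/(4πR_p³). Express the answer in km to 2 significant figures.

12000 km

ρ_p = 3M_p/(4πR_p³) = 3 × (1.6 × 10²⁵) / (4π × (9.8 × 10⁶ m)³) = 4100 kg/m³
d_R = 1.26 × 9800 km × (4100/4600)^(1/3)
    = 12000 km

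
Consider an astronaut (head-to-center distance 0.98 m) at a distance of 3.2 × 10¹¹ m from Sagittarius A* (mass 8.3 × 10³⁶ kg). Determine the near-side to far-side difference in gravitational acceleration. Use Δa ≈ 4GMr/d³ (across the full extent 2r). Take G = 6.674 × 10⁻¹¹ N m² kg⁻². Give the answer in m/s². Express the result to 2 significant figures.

6.6 × 10⁻⁸ m/s²

a_tidal = 4GMr/d³
        = 4 × (6.674 × 10⁻¹¹) × (8.3 × 10³⁶) × (0.98) / (3.2 × 10¹¹)³
        = 6.6 × 10⁻⁸ m/s²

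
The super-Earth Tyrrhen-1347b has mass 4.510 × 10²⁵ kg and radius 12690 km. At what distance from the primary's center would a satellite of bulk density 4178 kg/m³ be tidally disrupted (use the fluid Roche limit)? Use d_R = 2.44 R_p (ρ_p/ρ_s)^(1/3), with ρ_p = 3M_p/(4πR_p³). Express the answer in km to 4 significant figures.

ρ_p = 3M_p/(4πR_p³) = 3 × (4.510 × 10²⁵) / (4π × (1.269 × 10⁷ m)³) = 5269 kg/m³
d_R = 2.44 × 12690 km × (5269/4178)^(1/3)
    = 33450 km

33450 km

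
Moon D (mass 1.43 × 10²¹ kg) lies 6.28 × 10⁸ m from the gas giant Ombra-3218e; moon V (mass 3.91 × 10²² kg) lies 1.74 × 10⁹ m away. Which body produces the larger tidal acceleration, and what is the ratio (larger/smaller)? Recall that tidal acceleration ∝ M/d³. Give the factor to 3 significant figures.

The tide-raising term goes as M/d³ (the gradient of a 1/d² field).
Moon D: (1.43 × 10²¹) / (6.28 × 10⁸)³ = 5.774 × 10⁻⁶
Moon V: (3.91 × 10²²) / (1.74 × 10⁹)³ = 7.422 × 10⁻⁶
Ratio (larger/smaller) = 1.29

Moon V, by a factor of ≈ 1.29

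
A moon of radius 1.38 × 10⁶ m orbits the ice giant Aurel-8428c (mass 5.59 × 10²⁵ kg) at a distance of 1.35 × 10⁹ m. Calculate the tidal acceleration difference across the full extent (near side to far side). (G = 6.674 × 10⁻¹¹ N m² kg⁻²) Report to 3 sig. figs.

Near-to-far spans 2r, so the tidal difference is twice the near-to-center value: 4GMr/d³.
Δa = 4GMr/d³
   = 4 × (6.674 × 10⁻¹¹) × (5.59 × 10²⁵) × (1.38 × 10⁶) / (1.35 × 10⁹)³
   = 8.37 × 10⁻⁶ m/s²

8.37 × 10⁻⁶ m/s²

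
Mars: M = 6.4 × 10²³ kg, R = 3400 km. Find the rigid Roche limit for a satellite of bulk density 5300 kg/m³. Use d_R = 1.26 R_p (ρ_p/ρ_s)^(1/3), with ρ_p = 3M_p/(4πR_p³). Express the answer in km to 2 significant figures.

ρ_p = 3M_p/(4πR_p³) = 3 × (6.4 × 10²³) / (4π × (3.4 × 10⁶ m)³) = 3900 kg/m³
d_R = 1.26 × 3400 km × (3900/5300)^(1/3)
    = 3900 km

3900 km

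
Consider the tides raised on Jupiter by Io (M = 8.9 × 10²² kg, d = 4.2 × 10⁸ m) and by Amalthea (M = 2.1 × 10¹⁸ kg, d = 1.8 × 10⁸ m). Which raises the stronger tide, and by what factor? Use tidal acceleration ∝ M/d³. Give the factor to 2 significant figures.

Compare M/d³ for the two perturbers:
Io: (8.9 × 10²²) / (4.2 × 10⁸)³ = 1.201 × 10⁻³
Amalthea: (2.1 × 10¹⁸) / (1.8 × 10⁸)³ = 3.601 × 10⁻⁷
Ratio (larger/smaller) = 3300

Io, by a factor of ≈ 3300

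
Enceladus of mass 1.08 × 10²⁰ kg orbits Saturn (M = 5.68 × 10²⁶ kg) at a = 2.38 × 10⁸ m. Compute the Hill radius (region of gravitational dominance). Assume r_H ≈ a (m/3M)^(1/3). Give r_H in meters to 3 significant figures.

9.49 × 10⁵ m

r_H ≈ a (m/3M)^(1/3)
    = (2.38 × 10⁸) × (1.08 × 10²⁰ / (3 × 5.68 × 10²⁶))^(1/3)
    = 9.49 × 10⁵ m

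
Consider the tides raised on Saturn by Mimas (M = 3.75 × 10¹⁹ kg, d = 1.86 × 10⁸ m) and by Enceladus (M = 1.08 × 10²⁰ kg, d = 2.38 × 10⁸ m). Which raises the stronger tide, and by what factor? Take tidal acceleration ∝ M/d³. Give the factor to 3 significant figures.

Enceladus, by a factor of ≈ 1.37

Tidal acceleration ∝ M/d³, so compare M/d³ for each.
Mimas: (3.75 × 10¹⁹) / (1.86 × 10⁸)³ = 5.828 × 10⁻⁶
Enceladus: (1.08 × 10²⁰) / (2.38 × 10⁸)³ = 8.011 × 10⁻⁶
Ratio (larger/smaller) = 1.37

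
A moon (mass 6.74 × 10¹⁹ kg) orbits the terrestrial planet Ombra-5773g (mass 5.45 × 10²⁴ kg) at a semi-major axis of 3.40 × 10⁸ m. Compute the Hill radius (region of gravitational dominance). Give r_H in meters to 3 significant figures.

5.45 × 10⁶ m

r_H ≈ a (m/3M)^(1/3)
    = (3.40 × 10⁸) × (6.74 × 10¹⁹ / (3 × 5.45 × 10²⁴))^(1/3)
    = 5.45 × 10⁶ m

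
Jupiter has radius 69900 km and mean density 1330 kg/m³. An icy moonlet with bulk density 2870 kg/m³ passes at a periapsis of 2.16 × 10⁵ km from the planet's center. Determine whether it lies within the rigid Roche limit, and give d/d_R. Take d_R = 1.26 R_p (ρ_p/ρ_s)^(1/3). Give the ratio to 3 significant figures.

d_R = 1.26 × (69900 km) × (1330/2870)^(1/3) = 68160 km
d/d_R = (2.16 × 10⁵) / (68160) = 3.17
Since d/d_R > 1, the body is outside the Roche limit.

outside; d/d_R ≈ 3.17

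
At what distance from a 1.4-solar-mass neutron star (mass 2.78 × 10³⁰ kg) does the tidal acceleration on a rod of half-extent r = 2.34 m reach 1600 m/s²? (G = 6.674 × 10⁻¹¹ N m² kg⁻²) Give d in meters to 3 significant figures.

2GMr/d³ = a_tidal  ⇒  d = (2GMr / a_tidal)^(1/3)
d = (2 × 6.674×10⁻¹¹ × (2.78 × 10³⁰) × (2.34) / (1600))^(1/3)
  = 8.16 × 10⁵ m

8.16 × 10⁵ m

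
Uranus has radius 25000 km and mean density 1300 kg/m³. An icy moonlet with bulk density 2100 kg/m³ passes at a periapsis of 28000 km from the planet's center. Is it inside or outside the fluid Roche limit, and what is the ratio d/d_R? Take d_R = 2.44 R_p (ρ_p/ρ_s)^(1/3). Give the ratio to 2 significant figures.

d_R = 2.44 × (25000 km) × (1300/2100)^(1/3) = 51990 km
d/d_R = (28000) / (51990) = 0.54
Since d/d_R < 1, the body is inside the Roche limit.

inside; d/d_R ≈ 0.54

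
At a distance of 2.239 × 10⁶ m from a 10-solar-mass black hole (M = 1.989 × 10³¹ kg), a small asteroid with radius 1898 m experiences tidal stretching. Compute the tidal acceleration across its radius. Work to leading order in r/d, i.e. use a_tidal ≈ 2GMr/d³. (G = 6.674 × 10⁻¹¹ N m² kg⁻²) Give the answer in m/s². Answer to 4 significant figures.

4.489 × 10⁵ m/s²

Since r ≪ d, expand the inverse-square field across one radius to get the leading 2GMr/d³ term.
Δa = 2GMr/d³
   = 2 × (6.674 × 10⁻¹¹) × (1.989 × 10³¹) × (1898) / (2.239 × 10⁶)³
   = 4.489 × 10⁵ m/s²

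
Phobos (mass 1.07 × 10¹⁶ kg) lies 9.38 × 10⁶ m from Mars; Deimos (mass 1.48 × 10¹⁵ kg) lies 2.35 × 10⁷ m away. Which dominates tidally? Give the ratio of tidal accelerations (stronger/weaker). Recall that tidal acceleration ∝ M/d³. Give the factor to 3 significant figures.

Tidal acceleration ∝ M/d³, so compare M/d³ for each.
Phobos: (1.07 × 10¹⁶) / (9.38 × 10⁶)³ = 1.297 × 10⁻⁵
Deimos: (1.48 × 10¹⁵) / (2.35 × 10⁷)³ = 1.140 × 10⁻⁷
Ratio (larger/smaller) = 114

Phobos, by a factor of ≈ 114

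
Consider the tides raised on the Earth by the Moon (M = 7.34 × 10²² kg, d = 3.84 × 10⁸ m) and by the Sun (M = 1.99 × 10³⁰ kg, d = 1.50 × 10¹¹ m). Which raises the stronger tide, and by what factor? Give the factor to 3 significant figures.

The Moon, by a factor of ≈ 2.20

Tidal stretch scales as M/d³; compute that for each body.
The Moon: (7.34 × 10²²) / (3.84 × 10⁸)³ = 1.296 × 10⁻³
The Sun: (1.99 × 10³⁰) / (1.50 × 10¹¹)³ = 5.896 × 10⁻⁴
Ratio (larger/smaller) = 2.20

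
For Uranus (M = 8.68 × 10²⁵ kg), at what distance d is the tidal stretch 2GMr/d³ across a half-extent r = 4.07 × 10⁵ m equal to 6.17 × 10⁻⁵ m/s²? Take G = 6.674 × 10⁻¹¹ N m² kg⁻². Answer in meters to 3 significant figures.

4.24 × 10⁸ m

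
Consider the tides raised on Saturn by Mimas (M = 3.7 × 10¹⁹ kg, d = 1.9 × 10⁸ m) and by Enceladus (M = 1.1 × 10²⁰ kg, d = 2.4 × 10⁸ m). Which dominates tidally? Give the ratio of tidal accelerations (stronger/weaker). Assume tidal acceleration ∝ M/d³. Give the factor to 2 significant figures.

Enceladus, by a factor of ≈ 1.5

Tidal acceleration ∝ M/d³, so compare M/d³ for each.
Mimas: (3.7 × 10¹⁹) / (1.9 × 10⁸)³ = 5.394 × 10⁻⁶
Enceladus: (1.1 × 10²⁰) / (2.4 × 10⁸)³ = 7.957 × 10⁻⁶
Ratio (larger/smaller) = 1.5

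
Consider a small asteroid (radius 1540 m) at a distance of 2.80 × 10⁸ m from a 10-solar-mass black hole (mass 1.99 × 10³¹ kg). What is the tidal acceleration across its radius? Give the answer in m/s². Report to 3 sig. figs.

Δg = 2GMr/d³
   = 2 × (6.674 × 10⁻¹¹) × (1.99 × 10³¹) × (1540) / (2.80 × 10⁸)³
   = 1.86 × 10⁻¹ m/s²

1.86 × 10⁻¹ m/s²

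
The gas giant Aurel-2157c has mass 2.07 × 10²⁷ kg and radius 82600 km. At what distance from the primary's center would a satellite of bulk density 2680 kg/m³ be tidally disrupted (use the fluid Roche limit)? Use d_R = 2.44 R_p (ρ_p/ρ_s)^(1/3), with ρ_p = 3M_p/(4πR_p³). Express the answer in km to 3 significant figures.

ρ_p = 3M_p/(4πR_p³) = 3 × (2.07 × 10²⁷) / (4π × (8.26 × 10⁷ m)³) = 877 kg/m³
d_R = 2.44 × 82600 km × (877/2680)^(1/3)
    = 1.39 × 10⁵ km

1.39 × 10⁵ km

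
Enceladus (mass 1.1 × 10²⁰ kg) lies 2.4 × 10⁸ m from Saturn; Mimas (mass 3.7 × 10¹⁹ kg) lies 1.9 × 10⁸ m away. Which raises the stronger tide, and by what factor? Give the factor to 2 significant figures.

Tidal stretch scales as M/d³; compute that for each body.
Enceladus: (1.1 × 10²⁰) / (2.4 × 10⁸)³ = 7.957 × 10⁻⁶
Mimas: (3.7 × 10¹⁹) / (1.9 × 10⁸)³ = 5.394 × 10⁻⁶
Ratio (larger/smaller) = 1.5

Enceladus, by a factor of ≈ 1.5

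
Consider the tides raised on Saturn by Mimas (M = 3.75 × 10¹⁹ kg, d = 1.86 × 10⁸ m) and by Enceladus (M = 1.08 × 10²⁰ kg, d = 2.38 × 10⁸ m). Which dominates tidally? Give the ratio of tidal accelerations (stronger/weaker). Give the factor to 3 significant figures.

Tidal acceleration ∝ M/d³, so compare M/d³ for each.
Mimas: (3.75 × 10¹⁹) / (1.86 × 10⁸)³ = 5.828 × 10⁻⁶
Enceladus: (1.08 × 10²⁰) / (2.38 × 10⁸)³ = 8.011 × 10⁻⁶
Ratio (larger/smaller) = 1.37

Enceladus, by a factor of ≈ 1.37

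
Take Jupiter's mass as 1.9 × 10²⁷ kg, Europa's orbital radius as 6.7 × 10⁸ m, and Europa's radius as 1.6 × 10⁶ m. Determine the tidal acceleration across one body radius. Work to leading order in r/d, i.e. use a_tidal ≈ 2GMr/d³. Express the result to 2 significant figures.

1.3 × 10⁻³ m/s²

Δg = 2GMr/d³
   = 2 × (6.674 × 10⁻¹¹) × (1.9 × 10²⁷) × (1.6 × 10⁶) / (6.7 × 10⁸)³
   = 1.3 × 10⁻³ m/s²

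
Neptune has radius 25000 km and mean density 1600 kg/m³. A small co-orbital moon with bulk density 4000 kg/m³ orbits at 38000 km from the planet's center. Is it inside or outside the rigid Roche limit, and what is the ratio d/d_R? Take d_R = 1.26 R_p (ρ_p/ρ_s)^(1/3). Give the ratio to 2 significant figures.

outside; d/d_R ≈ 1.6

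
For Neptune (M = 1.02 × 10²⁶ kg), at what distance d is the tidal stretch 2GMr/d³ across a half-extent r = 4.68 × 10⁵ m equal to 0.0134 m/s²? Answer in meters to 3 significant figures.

2GMr/d³ = a_tidal  ⇒  d = (2GMr / a_tidal)^(1/3)
d = (2 × 6.674×10⁻¹¹ × (1.02 × 10²⁶) × (4.68 × 10⁵) / (0.0134))^(1/3)
  = 7.81 × 10⁷ m

7.81 × 10⁷ m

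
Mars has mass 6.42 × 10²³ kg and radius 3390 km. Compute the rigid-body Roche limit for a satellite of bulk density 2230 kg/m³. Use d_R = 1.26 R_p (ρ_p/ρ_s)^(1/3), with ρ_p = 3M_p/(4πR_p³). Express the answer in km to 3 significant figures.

ρ_p = 3M_p/(4πR_p³) = 3 × (6.42 × 10²³) / (4π × (3.39 × 10⁶ m)³) = 3930 kg/m³
d_R = 1.26 × 3390 km × (3930/2230)^(1/3)
    = 5160 km

5160 km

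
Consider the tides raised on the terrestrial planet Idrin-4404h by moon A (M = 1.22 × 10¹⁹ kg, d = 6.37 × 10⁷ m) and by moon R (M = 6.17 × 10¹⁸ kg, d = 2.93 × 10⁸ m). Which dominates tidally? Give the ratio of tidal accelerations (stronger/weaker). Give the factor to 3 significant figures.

The tide-raising term goes as M/d³ (the gradient of a 1/d² field).
Moon A: (1.22 × 10¹⁹) / (6.37 × 10⁷)³ = 4.720 × 10⁻⁵
Moon R: (6.17 × 10¹⁸) / (2.93 × 10⁸)³ = 2.453 × 10⁻⁷
Ratio (larger/smaller) = 192

Moon A, by a factor of ≈ 192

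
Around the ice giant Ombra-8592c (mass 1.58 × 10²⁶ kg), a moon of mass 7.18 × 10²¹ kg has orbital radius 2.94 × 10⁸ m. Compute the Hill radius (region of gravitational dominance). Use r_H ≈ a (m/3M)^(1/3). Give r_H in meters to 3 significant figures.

r_H ≈ a (m/3M)^(1/3)
    = (2.94 × 10⁸) × (7.18 × 10²¹ / (3 × 1.58 × 10²⁶))^(1/3)
    = 7.27 × 10⁶ m

7.27 × 10⁶ m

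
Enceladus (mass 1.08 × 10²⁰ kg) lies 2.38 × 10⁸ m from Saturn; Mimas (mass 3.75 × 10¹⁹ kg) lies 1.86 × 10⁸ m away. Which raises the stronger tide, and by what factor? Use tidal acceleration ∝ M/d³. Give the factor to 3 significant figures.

Enceladus, by a factor of ≈ 1.37

Tidal acceleration ∝ M/d³, so compare M/d³ for each.
Enceladus: (1.08 × 10²⁰) / (2.38 × 10⁸)³ = 8.011 × 10⁻⁶
Mimas: (3.75 × 10¹⁹) / (1.86 × 10⁸)³ = 5.828 × 10⁻⁶
Ratio (larger/smaller) = 1.37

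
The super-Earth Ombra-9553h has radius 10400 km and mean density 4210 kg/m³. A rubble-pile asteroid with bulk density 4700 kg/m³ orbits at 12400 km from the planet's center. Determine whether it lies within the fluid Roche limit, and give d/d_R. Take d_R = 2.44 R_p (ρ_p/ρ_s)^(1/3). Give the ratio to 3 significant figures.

d_R = 2.44 × (10400 km) × (4210/4700)^(1/3) = 24460 km
d/d_R = (12400) / (24460) = 0.507
Since d/d_R < 1, the body is inside the Roche limit.

inside; d/d_R ≈ 0.507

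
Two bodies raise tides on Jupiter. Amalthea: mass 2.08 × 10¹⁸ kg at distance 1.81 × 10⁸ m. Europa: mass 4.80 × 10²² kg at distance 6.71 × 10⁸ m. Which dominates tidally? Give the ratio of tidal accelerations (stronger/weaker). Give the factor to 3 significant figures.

Europa, by a factor of ≈ 453

Compare M/d³ for the two perturbers:
Amalthea: (2.08 × 10¹⁸) / (1.81 × 10⁸)³ = 3.508 × 10⁻⁷
Europa: (4.80 × 10²²) / (6.71 × 10⁸)³ = 1.589 × 10⁻⁴
Ratio (larger/smaller) = 453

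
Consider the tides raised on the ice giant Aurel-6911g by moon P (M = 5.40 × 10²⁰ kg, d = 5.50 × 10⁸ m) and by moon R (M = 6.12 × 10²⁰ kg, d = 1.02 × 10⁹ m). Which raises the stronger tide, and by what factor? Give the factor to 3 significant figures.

Moon P, by a factor of ≈ 5.63

Tidal stretch scales as M/d³; compute that for each body.
Moon P: (5.40 × 10²⁰) / (5.50 × 10⁸)³ = 3.246 × 10⁻⁶
Moon R: (6.12 × 10²⁰) / (1.02 × 10⁹)³ = 5.767 × 10⁻⁷
Ratio (larger/smaller) = 5.63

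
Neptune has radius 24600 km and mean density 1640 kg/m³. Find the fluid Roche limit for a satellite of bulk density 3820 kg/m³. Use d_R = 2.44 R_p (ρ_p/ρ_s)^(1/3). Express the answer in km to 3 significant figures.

d_R = 2.44 × 24600 km × (1640/3820)^(1/3)
    = 45300 km

45300 km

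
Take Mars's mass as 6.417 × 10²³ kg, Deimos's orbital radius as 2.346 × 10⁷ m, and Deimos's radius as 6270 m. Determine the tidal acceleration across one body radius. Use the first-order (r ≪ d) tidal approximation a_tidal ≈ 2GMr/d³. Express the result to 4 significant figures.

4.159 × 10⁻⁵ m/s²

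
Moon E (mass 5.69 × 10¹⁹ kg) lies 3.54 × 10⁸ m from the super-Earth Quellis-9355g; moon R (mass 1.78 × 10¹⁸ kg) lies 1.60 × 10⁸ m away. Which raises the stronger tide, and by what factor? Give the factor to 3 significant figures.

Moon E, by a factor of ≈ 2.95

Compare M/d³ for the two perturbers:
Moon E: (5.69 × 10¹⁹) / (3.54 × 10⁸)³ = 1.283 × 10⁻⁶
Moon R: (1.78 × 10¹⁸) / (1.60 × 10⁸)³ = 4.346 × 10⁻⁷
Ratio (larger/smaller) = 2.95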